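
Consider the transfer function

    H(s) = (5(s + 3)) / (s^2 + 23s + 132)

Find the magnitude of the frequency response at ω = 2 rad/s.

Substitute s = j2: numerator = 15 + j10, denominator = 128 + j46.
|H(j2)| = |15 + j10| / |128 + j46| = 18.028 / 136.01 ≈ 0.1325.

|H(j2)| ≈ 0.1325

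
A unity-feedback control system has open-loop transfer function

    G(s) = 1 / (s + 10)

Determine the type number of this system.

The denominator has no factor of s at the origin — no free integrator — so this is a Type 0 system.

Type 0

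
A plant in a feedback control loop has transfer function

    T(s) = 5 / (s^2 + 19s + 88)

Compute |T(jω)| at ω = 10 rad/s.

Substitute s = j10: numerator = 5, denominator = -12 + j190.
|T(j10)| = |5| / |-12 + j190| = 5 / 190.38 ≈ 0.02626.

|T(j10)| ≈ 0.02626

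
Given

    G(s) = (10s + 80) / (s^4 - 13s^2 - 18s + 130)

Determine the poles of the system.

s = 3 ± j, -3 ± 2j

The poles are the roots of the denominator s^4 - 13s^2 - 18s + 130 = 0.
No real roots exist; factor into two real quadratics: (s^2 - 6s + 10)(s^2 + 6s + 13) = 0.
Each quadratic gives a conjugate pair via the quadratic formula.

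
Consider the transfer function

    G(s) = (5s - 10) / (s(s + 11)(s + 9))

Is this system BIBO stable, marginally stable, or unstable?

marginally stable

The poles can be read from the denominator factors: s = 0, -11, -9.
Since the simple pole(s) at s = 0 lie on the jω-axis with none in the right half-plane, the system is marginally stable.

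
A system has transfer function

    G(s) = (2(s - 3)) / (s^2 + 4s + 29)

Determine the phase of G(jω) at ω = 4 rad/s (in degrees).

At s = j4: numerator = -6 + j8, denominator = 13 + j16.
∠G = ∠num − ∠den = 126.87° − (50.906°) = 75.96°.

∠G(j4) ≈ 75.96°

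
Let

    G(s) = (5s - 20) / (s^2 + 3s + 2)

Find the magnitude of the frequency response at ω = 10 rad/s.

|G(j10)| ≈ 0.5254

Substitute s = j10: numerator = -20 + j50, denominator = -98 + j30.
|G(j10)| = |-20 + j50| / |-98 + j30| = 53.852 / 102.49 ≈ 0.5254.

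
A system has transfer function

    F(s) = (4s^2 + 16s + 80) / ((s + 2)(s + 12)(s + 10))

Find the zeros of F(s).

Set the numerator to zero: 4s^2 + 16s + 80 = 0, i.e. 4·(s^2 + 4s + 20) = 0.
Factoring: (s^2 + 4s + 20) = 0.

s = -2 + 4j, -2 - 4j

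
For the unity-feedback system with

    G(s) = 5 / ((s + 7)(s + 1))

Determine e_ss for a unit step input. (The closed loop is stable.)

e_ss = 0.5833

G(s) has no poles at the origin.
This is a Type 0 system. Kp = lim_{s→0} G(s) = 5/7.
e_ss = 1/(1 + Kp) = 1/(1 + 5/7) = 7/12 ≈ 0.5833.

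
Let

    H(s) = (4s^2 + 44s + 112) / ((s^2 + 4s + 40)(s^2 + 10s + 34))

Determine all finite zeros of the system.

s = -4, -7

Set the numerator to zero: 4s^2 + 44s + 112 = 0, i.e. 4·(s^2 + 11s + 28) = 0.
Factoring: (s + 4)(s + 7) = 0.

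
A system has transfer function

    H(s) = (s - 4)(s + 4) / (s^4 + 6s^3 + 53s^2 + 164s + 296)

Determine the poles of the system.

s = -2 ± 2j, -1 ± 6j

The poles are the roots of the denominator s^4 + 6s^3 + 53s^2 + 164s + 296 = 0.
No real roots exist; factor into two real quadratics: (s^2 + 4s + 8)(s^2 + 2s + 37) = 0.
Each quadratic gives a conjugate pair via the quadratic formula.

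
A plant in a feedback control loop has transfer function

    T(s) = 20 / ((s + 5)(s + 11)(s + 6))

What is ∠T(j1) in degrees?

∠T(j1) ≈ -25.97°

At s = j1: numerator = 20, denominator = 308 + j150.
∠T = ∠num − ∠den = 0° − (25.967°) = -25.97°.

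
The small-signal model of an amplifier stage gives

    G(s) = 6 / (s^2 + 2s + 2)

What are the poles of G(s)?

s = -1 ± j

The poles are the roots of the denominator s^2 + 2s + 2 = 0.
Using the quadratic formula: s = (-2 ± √(-4))/2 = -1 ± 1j.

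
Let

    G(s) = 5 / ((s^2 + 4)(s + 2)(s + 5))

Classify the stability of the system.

The poles can be read from the denominator factors: s = ±2j, -2, -5.
Since the simple pole(s) at s = ±2j lie on the jω-axis with none in the right half-plane, the system is marginally stable.

marginally stable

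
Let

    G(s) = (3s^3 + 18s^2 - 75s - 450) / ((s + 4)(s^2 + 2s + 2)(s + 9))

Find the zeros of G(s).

s = -5, 5, -6

Set the numerator to zero: 3s^3 + 18s^2 - 75s - 450 = 0, i.e. 3·(s^3 + 6s^2 - 25s - 150) = 0.
Factoring: (s + 5)(s - 5)(s + 6) = 0.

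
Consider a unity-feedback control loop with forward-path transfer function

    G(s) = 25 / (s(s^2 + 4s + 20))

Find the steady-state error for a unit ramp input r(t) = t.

e_ss = 0.8000

G(s) has one pole at the origin.
This is a Type 1 system. Kv = lim_{s→0} s·G(s) = 25/20 = 5/4.
e_ss = 1/Kv = 1/(5/4) = 4/5 ≈ 0.8000.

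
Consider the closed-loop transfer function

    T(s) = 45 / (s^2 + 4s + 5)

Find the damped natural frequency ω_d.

Comparing s^2 + 4s + 5 to s^2 + 2ζωₙs + ωₙ²: ωₙ = √5 ≈ 2.236 rad/s and ζ = 4/(2·√5) ≈ 0.8944.
ζωₙ = 4/2 = 2, so ω_d = ωₙ√(1−ζ²) = √(ωₙ² − (ζωₙ)²) = √(5 − 2²) = √1 = 1 rad/s.

ω_d = 1 rad/s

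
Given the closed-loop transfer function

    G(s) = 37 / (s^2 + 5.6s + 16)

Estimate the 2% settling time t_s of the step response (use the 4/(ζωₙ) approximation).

Comparing s^2 + 5.6s + 16 to s^2 + 2ζωₙs + ωₙ²: ωₙ = 4 rad/s and ζ = 5.6/(2·4) = 0.7.
ζωₙ = 5.6/2 = 2.8, so t_s ≈ 4/(ζωₙ) = 4/2.8 ≈ 1.429 s.

t_s ≈ 1.429 s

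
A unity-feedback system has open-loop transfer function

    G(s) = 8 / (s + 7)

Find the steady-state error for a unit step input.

e_ss = 0.4667

G(s) has no poles at the origin.
This is a Type 0 system. Kp = lim_{s→0} G(s) = 8/7.
e_ss = 1/(1 + Kp) = 1/(1 + 8/7) = 7/15 ≈ 0.4667.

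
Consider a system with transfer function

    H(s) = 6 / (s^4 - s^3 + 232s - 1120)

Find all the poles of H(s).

The poles are the roots of the denominator s^4 - s^3 + 232s - 1120 = 0.
Trying s = 4: the polynomial evaluates to 0, so (s - 4) is a factor.
Dividing out leaves s^3 + 3s^2 + 12s + 280 = 0.
This factors further as (s + 7)(s^2 - 4s + 40) = 0.

s = 4, -7, 2 + 6j, 2 - 6j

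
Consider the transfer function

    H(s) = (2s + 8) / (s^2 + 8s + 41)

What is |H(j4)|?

|H(j4)| ≈ 0.2786

Substitute s = j4: numerator = 8 + j8, denominator = 25 + j32.
|H(j4)| = |8 + j8| / |25 + j32| = 11.314 / 40.608 ≈ 0.2786.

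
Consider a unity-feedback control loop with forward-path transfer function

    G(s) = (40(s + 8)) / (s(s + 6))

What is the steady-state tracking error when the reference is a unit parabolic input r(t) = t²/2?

e_ss = ∞

G(s) has one pole at the origin.
This is a Type 1 system; Ka = lim_{s→0} s^2·G(s) = 0, so the steady-state error for a parabola input is infinite.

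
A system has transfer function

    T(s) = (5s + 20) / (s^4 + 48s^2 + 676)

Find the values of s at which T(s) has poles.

s = 1 + 5j, 1 - 5j, -1 + 5j, -1 - 5j

The poles are the roots of the denominator s^4 + 48s^2 + 676 = 0.
No real roots exist; factor into two real quadratics: (s^2 - 2s + 26)(s^2 + 2s + 26) = 0.
Each quadratic gives a conjugate pair via the quadratic formula.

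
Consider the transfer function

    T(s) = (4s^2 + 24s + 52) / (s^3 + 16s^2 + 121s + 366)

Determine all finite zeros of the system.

s = -3 ± 2j

Set the numerator to zero: 4s^2 + 24s + 52 = 0, i.e. 4·(s^2 + 6s + 13) = 0.
Factoring: (s^2 + 6s + 13) = 0.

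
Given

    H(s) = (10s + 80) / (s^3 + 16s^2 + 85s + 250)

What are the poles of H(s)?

s = -10, -3 + 4j, -3 - 4j

The poles are the roots of the denominator s^3 + 16s^2 + 85s + 250 = 0.
Trying s = -10: the polynomial evaluates to 0, so (s + 10) is a factor.
Dividing out leaves s^2 + 6s + 25 = 0.
The quadratic formula then gives s = -3 ± 4j.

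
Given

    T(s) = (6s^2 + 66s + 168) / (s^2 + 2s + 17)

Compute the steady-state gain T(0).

Set s = 0: T(0) = (168) / (17) = 168/17.

T(0) = 168/17 ≈ 9.882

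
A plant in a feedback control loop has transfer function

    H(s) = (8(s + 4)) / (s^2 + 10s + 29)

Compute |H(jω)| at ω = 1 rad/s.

Substitute s = j1: numerator = 32 + j8, denominator = 28 + j10.
|H(j1)| = |32 + j8| / |28 + j10| = 32.985 / 29.732 ≈ 1.109.

|H(j1)| ≈ 1.109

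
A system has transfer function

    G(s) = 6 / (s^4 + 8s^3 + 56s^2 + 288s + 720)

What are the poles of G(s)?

The poles are the roots of the denominator s^4 + 8s^3 + 56s^2 + 288s + 720 = 0.
No real roots exist; factor into two real quadratics: (s^2 + 36)(s^2 + 8s + 20) = 0.
Each quadratic gives a conjugate pair via the quadratic formula.

s = 6j, -6j, -4 + 2j, -4 - 2j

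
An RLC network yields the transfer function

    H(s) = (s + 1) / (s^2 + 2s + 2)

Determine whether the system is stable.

The poles can be read from the denominator factors: s = -1 ± j.
Since all poles lie strictly in the left half-plane, the system is stable.

stable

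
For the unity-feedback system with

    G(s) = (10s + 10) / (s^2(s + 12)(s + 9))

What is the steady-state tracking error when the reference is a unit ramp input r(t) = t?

G(s) has 2 poles at the origin.
This is a Type 2 system; for a ramp input the steady-state error is zero.

e_ss = 0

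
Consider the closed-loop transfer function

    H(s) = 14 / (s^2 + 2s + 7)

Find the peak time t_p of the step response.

t_p ≈ 1.283 s

Comparing s^2 + 2s + 7 to s^2 + 2ζωₙs + ωₙ²: ωₙ = √7 ≈ 2.646 rad/s and ζ = 2/(2·√7) ≈ 0.3780.
ζωₙ = 2/2 = 1, so ω_d = ωₙ√(1−ζ²) = √(ωₙ² − (ζωₙ)²) = √(7 − 1²) = √6 ≈ 2.449 rad/s.
t_p = π/ω_d = π/2.449 ≈ 1.283 s.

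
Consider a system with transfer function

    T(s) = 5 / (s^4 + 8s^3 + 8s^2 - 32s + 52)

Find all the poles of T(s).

The poles are the roots of the denominator s^4 + 8s^3 + 8s^2 - 32s + 52 = 0.
No real roots exist; factor into two real quadratics: (s^2 - 2s + 2)(s^2 + 10s + 26) = 0.
Each quadratic gives a conjugate pair via the quadratic formula.

s = 1 ± j, -5 ± j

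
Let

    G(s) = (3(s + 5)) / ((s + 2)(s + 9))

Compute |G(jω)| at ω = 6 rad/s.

Substitute s = j6: numerator = 15 + j18, denominator = -18 + j66.
|G(j6)| = |15 + j18| / |-18 + j66| = 23.431 / 68.411 ≈ 0.3425.

|G(j6)| ≈ 0.3425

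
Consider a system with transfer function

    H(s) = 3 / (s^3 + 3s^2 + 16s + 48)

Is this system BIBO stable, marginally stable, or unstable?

The denominator s^3 + 3s^2 + 16s + 48 factors as (s^2 + 16)(s + 3), giving poles at s = ±4j, -3.
Since the simple pole(s) at s = ±4j lie on the jω-axis with none in the right half-plane, the system is marginally stable.

marginally stable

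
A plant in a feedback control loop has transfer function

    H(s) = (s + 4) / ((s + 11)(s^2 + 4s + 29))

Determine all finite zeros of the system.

s = -4

Set the numerator to zero: s + 4 = 0.
So s = -4.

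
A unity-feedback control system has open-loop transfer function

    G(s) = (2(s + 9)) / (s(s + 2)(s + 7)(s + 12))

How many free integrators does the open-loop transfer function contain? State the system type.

Type 1

The denominator has 1 factor of s at the origin (free integrator), so this is a Type 1 system.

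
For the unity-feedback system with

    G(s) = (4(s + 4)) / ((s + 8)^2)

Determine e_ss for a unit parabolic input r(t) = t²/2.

e_ss = ∞

G(s) has no poles at the origin.
This is a Type 0 system; Ka = lim_{s→0} s^2·G(s) = 0, so the steady-state error for a parabola input is infinite.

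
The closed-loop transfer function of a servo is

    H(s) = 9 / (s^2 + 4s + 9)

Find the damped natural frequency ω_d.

Comparing s^2 + 4s + 9 to s^2 + 2ζωₙs + ωₙ²: ωₙ = 3 rad/s and ζ = 4/(2·3) ≈ 0.6667.
ζωₙ = 4/2 = 2, so ω_d = ωₙ√(1−ζ²) = √(ωₙ² − (ζωₙ)²) = √(9 − 2²) = √5 ≈ 2.236 rad/s.

ω_d ≈ 2.236 rad/s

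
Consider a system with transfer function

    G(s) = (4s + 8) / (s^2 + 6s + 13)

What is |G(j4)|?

Substitute s = j4: numerator = 8 + j16, denominator = -3 + j24.
|G(j4)| = |8 + j16| / |-3 + j24| = 17.889 / 24.187 ≈ 0.7396.

|G(j4)| ≈ 0.7396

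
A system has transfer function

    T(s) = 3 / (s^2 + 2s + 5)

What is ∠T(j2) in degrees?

∠T(j2) ≈ -75.96°

At s = j2: numerator = 3, denominator = 1 + j4.
∠T = ∠num − ∠den = 0° − (75.964°) = -75.96°.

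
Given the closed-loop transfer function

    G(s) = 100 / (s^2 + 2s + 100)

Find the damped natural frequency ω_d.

ω_d ≈ 9.950 rad/s

Comparing s^2 + 2s + 100 to s^2 + 2ζωₙs + ωₙ²: ωₙ = 10 rad/s and ζ = 2/(2·10) = 0.1.
ζωₙ = 2/2 = 1, so ω_d = ωₙ√(1−ζ²) = √(ωₙ² − (ζωₙ)²) = √(100 − 1²) = √99 ≈ 9.950 rad/s.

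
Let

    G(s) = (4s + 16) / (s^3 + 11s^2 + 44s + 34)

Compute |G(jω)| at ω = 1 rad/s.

Substitute s = j1: numerator = 16 + j4, denominator = 23 + j43.
|G(j1)| = |16 + j4| / |23 + j43| = 16.492 / 48.765 ≈ 0.3382.

|G(j1)| ≈ 0.3382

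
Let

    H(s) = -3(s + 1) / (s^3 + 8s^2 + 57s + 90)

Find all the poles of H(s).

The poles are the roots of the denominator s^3 + 8s^2 + 57s + 90 = 0.
Trying s = -2: the polynomial evaluates to 0, so (s + 2) is a factor.
Dividing out leaves s^2 + 6s + 45 = 0.
The quadratic formula then gives s = -3 ± 6j.

s = -3 ± 6j, -2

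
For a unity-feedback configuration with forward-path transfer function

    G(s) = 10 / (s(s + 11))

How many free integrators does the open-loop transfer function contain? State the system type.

Type 1

The denominator has 1 factor of s at the origin (free integrator), so this is a Type 1 system.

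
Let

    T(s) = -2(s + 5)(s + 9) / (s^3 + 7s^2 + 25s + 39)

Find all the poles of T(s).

s = -2 + 3j, -2 - 3j, -3

The poles are the roots of the denominator s^3 + 7s^2 + 25s + 39 = 0.
Trying s = -3: the polynomial evaluates to 0, so (s + 3) is a factor.
Dividing out leaves s^2 + 4s + 13 = 0.
The quadratic formula then gives s = -2 ± 3j.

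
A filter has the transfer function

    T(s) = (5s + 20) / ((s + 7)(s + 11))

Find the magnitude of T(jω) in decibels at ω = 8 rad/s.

Substitute s = j8: numerator = 20 + j40, denominator = 13 + j144.
|T(j8)| = |20 + j40| / |13 + j144| = 44.721 / 144.59 ≈ 0.3093.
In decibels: 20·log₁₀(0.3093) ≈ -10.2 dB.

|T(j8)|_dB ≈ -10.2 dB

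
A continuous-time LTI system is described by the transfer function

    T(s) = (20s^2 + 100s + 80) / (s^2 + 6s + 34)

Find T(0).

T(0) = 40/17 ≈ 2.353

Set s = 0: T(0) = (80) / (34) = 40/17.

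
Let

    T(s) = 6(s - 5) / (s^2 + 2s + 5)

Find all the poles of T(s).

The poles are the roots of the denominator s^2 + 2s + 5 = 0.
Using the quadratic formula: s = (-2 ± √(-16))/2 = -1 ± 2j.

s = -1 ± 2j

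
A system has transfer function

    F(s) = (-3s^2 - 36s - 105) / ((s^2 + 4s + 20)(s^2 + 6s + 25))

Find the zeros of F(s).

s = -5, -7

Set the numerator to zero: -3s^2 - 36s - 105 = 0, i.e. -3·(s^2 + 12s + 35) = 0.
Factoring: (s + 5)(s + 7) = 0.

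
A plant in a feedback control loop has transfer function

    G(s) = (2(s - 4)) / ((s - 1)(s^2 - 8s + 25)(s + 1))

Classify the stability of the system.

unstable

The poles can be read from the denominator factors: s = 1, 4 ± 3j, -1.
Since the pole(s) at s = 1, 4 ± 3j lie in the right half-plane, the system is unstable.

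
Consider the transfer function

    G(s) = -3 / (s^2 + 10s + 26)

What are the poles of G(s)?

s = -5 ± j

The poles are the roots of the denominator s^2 + 10s + 26 = 0.
Using the quadratic formula: s = (-10 ± √(-4))/2 = -5 ± 1j.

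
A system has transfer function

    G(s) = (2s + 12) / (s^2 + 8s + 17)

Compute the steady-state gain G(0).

G(0) = 12/17 ≈ 0.7059

Set s = 0: G(0) = (12) / (17) = 12/17.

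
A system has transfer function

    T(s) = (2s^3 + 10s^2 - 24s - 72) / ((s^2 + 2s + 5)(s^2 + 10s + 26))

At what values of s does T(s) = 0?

s = -6, -2, 3

Set the numerator to zero: 2s^3 + 10s^2 - 24s - 72 = 0, i.e. 2·(s^3 + 5s^2 - 12s - 36) = 0.
Factoring: (s + 6)(s + 2)(s - 3) = 0.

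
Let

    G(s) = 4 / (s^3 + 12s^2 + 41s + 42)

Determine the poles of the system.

The poles are the roots of the denominator s^3 + 12s^2 + 41s + 42 = 0.
Trying s = -7: the polynomial evaluates to 0, so (s + 7) is a factor.
Dividing out leaves s^2 + 5s + 6 = 0.
Factoring the quadratic: (s + 2)(s + 3) = 0.

s = -7, -2, -3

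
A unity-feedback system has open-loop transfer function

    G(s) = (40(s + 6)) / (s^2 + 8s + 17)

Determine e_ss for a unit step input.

G(s) has no poles at the origin.
This is a Type 0 system. Kp = lim_{s→0} G(s) = 240/17.
e_ss = 1/(1 + Kp) = 1/(1 + 240/17) = 17/257 ≈ 0.06615.

e_ss = 0.06615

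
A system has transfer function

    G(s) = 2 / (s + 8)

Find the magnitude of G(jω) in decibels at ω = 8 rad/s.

|G(j8)|_dB ≈ -15.1 dB

Substitute s = j8: numerator = 2, denominator = 8 + j8.
|G(j8)| = |2| / |8 + j8| = 2 / 11.314 ≈ 0.1768.
In decibels: 20·log₁₀(0.1768) ≈ -15.1 dB.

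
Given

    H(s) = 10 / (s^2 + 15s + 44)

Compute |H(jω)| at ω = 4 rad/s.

Substitute s = j4: numerator = 10, denominator = 28 + j60.
|H(j4)| = |10| / |28 + j60| = 10 / 66.212 ≈ 0.1510.

|H(j4)| ≈ 0.1510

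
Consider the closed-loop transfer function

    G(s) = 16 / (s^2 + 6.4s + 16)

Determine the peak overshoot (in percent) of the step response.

Comparing s^2 + 6.4s + 16 to s^2 + 2ζωₙs + ωₙ²: ωₙ = 4 rad/s and ζ = 6.4/(2·4) = 0.8.
%OS = 100·exp(−πζ/√(1−ζ²)) = 100·exp(−π·0.8/√(1−0.8²)) ≈ 1.52%.

%OS ≈ 1.52%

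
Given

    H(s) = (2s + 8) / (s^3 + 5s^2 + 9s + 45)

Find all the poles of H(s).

s = ±3j, -5

The poles are the roots of the denominator s^3 + 5s^2 + 9s + 45 = 0.
Trying s = -5: the polynomial evaluates to 0, so (s + 5) is a factor.
Dividing out leaves s^2 + 9 = 0.
The quadratic formula then gives s = 0 ± 3j.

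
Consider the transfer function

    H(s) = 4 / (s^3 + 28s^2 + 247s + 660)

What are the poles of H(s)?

The poles are the roots of the denominator s^3 + 28s^2 + 247s + 660 = 0.
Trying s = -5: the polynomial evaluates to 0, so (s + 5) is a factor.
Dividing out leaves s^2 + 23s + 132 = 0.
Factoring the quadratic: (s + 11)(s + 12) = 0.

s = -5, -11, -12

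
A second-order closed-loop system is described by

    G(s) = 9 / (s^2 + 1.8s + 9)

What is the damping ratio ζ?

Compare the denominator to the standard form s^2 + 2ζωₙs + ωₙ².
ωₙ² = 9, so ωₙ = 3 rad/s.
2ζωₙ = 1.8, so ζ = 1.8/(2·3) = 0.3.
With ζ = 0.3 the response is underdamped.

ζ = 0.3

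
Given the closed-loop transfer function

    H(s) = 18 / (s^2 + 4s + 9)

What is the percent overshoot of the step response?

Comparing s^2 + 4s + 9 to s^2 + 2ζωₙs + ωₙ²: ωₙ = 3 rad/s and ζ = 4/(2·3) ≈ 0.6667.
%OS = 100·exp(−πζ/√(1−ζ²)) = 100·exp(−π·0.6667/√(1−0.6667²)) ≈ 6.02%.

%OS ≈ 6.02%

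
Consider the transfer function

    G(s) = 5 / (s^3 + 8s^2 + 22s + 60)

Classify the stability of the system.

The denominator s^3 + 8s^2 + 22s + 60 factors as (s^2 + 2s + 10)(s + 6), giving poles at s = -1 ± 3j, -6.
Since all poles lie strictly in the left half-plane, the system is stable.

stable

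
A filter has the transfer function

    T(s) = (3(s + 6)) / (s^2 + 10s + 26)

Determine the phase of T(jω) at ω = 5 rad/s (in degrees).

At s = j5: numerator = 18 + j15, denominator = 1 + j50.
∠T = ∠num − ∠den = 39.806° − (88.854°) = -49.05°.

∠T(j5) ≈ -49.05°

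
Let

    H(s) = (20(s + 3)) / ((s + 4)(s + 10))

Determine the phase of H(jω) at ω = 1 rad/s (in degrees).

At s = j1: numerator = 60 + j20, denominator = 39 + j14.
∠H = ∠num − ∠den = 18.435° − (19.747°) = -1.312°.

∠H(j1) ≈ -1.312°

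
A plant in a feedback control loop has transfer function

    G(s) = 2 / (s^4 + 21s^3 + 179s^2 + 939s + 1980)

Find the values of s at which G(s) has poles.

s = -3 + 6j, -3 - 6j, -4, -11

The poles are the roots of the denominator s^4 + 21s^3 + 179s^2 + 939s + 1980 = 0.
Trying s = -4: the polynomial evaluates to 0, so (s + 4) is a factor.
Dividing out leaves s^3 + 17s^2 + 111s + 495 = 0.
This factors further as (s^2 + 6s + 45)(s + 11) = 0.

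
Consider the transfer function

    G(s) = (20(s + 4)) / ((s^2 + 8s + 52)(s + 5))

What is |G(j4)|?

Substitute s = j4: numerator = 80 + j80, denominator = 52 + j304.
|G(j4)| = |80 + j80| / |52 + j304| = 113.14 / 308.42 ≈ 0.3668.

|G(j4)| ≈ 0.3668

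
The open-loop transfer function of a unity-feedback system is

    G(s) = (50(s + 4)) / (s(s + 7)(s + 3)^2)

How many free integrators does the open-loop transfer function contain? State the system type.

Type 1

The denominator has 1 factor of s at the origin (free integrator), so this is a Type 1 system.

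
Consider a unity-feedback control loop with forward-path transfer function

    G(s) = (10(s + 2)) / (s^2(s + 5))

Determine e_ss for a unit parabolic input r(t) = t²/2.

e_ss = 0.2500

G(s) has 2 poles at the origin.
This is a Type 2 system. Ka = lim_{s→0} s^2·G(s) = 20/5 = 4.
e_ss = 1/Ka = 1/(4) = 1/4 ≈ 0.2500.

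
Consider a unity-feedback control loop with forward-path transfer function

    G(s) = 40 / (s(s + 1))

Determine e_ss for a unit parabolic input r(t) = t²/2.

G(s) has one pole at the origin.
This is a Type 1 system; Ka = lim_{s→0} s^2·G(s) = 0, so the steady-state error for a parabola input is infinite.

e_ss = ∞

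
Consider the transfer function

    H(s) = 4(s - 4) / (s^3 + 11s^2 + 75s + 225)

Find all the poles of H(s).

The poles are the roots of the denominator s^3 + 11s^2 + 75s + 225 = 0.
Trying s = -5: the polynomial evaluates to 0, so (s + 5) is a factor.
Dividing out leaves s^2 + 6s + 45 = 0.
The quadratic formula then gives s = -3 ± 6j.

s = -3 + 6j, -3 - 6j, -5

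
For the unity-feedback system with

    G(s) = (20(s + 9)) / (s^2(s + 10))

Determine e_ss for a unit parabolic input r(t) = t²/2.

e_ss = 0.05556

G(s) has 2 poles at the origin.
This is a Type 2 system. Ka = lim_{s→0} s^2·G(s) = 180/10 = 18.
e_ss = 1/Ka = 1/(18) = 1/18 ≈ 0.05556.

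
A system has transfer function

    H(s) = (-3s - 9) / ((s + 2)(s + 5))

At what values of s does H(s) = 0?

Set the numerator to zero: -3s - 9 = 0, i.e. -3·(s + 3) = 0.
So s = -3.

s = -3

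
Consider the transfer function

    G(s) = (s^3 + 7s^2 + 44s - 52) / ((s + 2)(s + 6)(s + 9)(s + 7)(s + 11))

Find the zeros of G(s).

s = -4 + 6j, -4 - 6j, 1

Set the numerator to zero: s^3 + 7s^2 + 44s - 52 = 0.
Factoring: (s^2 + 8s + 52)(s - 1) = 0.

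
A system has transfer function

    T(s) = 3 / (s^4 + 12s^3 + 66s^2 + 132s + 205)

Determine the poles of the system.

s = -1 ± 2j, -5 ± 4j

The poles are the roots of the denominator s^4 + 12s^3 + 66s^2 + 132s + 205 = 0.
No real roots exist; factor into two real quadratics: (s^2 + 2s + 5)(s^2 + 10s + 41) = 0.
Each quadratic gives a conjugate pair via the quadratic formula.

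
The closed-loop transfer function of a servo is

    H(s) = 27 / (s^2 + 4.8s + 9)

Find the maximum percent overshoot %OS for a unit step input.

%OS ≈ 1.52%

Comparing s^2 + 4.8s + 9 to s^2 + 2ζωₙs + ωₙ²: ωₙ = 3 rad/s and ζ = 4.8/(2·3) = 0.8.
%OS = 100·exp(−πζ/√(1−ζ²)) = 100·exp(−π·0.8/√(1−0.8²)) ≈ 1.52%.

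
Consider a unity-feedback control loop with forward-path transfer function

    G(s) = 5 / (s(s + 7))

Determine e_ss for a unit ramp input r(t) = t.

e_ss = 1.400

G(s) has one pole at the origin.
This is a Type 1 system. Kv = lim_{s→0} s·G(s) = 5/7.
e_ss = 1/Kv = 1/(5/7) = 7/5 ≈ 1.400.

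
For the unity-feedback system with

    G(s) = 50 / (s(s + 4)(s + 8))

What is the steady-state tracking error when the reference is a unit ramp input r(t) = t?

G(s) has one pole at the origin.
This is a Type 1 system. Kv = lim_{s→0} s·G(s) = 50/32 = 25/16.
e_ss = 1/Kv = 1/(25/16) = 16/25 ≈ 0.6400.

e_ss = 0.6400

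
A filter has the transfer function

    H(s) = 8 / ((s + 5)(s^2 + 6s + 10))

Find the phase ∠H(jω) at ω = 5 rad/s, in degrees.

At s = j5: numerator = 8, denominator = -225 + j75.
∠H = ∠num − ∠den = 0° − (161.57°) = -161.6°.

∠H(j5) ≈ -161.6°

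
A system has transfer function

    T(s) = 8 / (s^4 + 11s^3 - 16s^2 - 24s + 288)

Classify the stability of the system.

The denominator s^4 + 11s^3 - 16s^2 - 24s + 288 factors as (s + 12)(s^2 - 4s + 8)(s + 3), giving poles at s = -12, 2 ± 2j, -3.
Since the pole(s) at s = 2 ± 2j lie in the right half-plane, the system is unstable.

unstable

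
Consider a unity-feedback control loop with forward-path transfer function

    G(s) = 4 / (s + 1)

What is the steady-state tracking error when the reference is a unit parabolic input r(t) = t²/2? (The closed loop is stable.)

e_ss = ∞

G(s) has no poles at the origin.
This is a Type 0 system; Ka = lim_{s→0} s^2·G(s) = 0, so the steady-state error for a parabola input is infinite.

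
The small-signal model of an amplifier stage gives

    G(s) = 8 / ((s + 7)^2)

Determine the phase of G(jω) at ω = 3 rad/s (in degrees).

∠G(j3) ≈ -46.40°

At s = j3: numerator = 8, denominator = 40 + j42.
∠G = ∠num − ∠den = 0° − (46.397°) = -46.40°.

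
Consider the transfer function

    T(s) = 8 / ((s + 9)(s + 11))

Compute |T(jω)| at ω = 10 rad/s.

|T(j10)| ≈ 0.04000

Substitute s = j10: numerator = 8, denominator = -1 + j200.
|T(j10)| = |8| / |-1 + j200| = 8 / 200.00 ≈ 0.04000.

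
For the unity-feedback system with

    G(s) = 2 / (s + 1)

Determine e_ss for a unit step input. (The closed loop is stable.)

e_ss = 0.3333

G(s) has no poles at the origin.
This is a Type 0 system. Kp = lim_{s→0} G(s) = 2/1.
e_ss = 1/(1 + Kp) = 1/(1 + 2) = 1/3 ≈ 0.3333.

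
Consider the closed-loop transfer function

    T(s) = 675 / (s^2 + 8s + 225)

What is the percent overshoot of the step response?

%OS ≈ 41.9%

Comparing s^2 + 8s + 225 to s^2 + 2ζωₙs + ωₙ²: ωₙ = 15 rad/s and ζ = 8/(2·15) ≈ 0.2667.
%OS = 100·exp(−πζ/√(1−ζ²)) = 100·exp(−π·0.2667/√(1−0.2667²)) ≈ 41.9%.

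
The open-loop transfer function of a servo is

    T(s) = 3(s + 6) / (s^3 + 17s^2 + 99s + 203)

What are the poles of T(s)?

s = -5 + 2j, -5 - 2j, -7

The poles are the roots of the denominator s^3 + 17s^2 + 99s + 203 = 0.
Trying s = -7: the polynomial evaluates to 0, so (s + 7) is a factor.
Dividing out leaves s^2 + 10s + 29 = 0.
The quadratic formula then gives s = -5 ± 2j.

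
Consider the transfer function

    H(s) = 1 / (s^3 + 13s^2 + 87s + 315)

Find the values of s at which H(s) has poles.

The poles are the roots of the denominator s^3 + 13s^2 + 87s + 315 = 0.
Trying s = -7: the polynomial evaluates to 0, so (s + 7) is a factor.
Dividing out leaves s^2 + 6s + 45 = 0.
The quadratic formula then gives s = -3 ± 6j.

s = -3 ± 6j, -7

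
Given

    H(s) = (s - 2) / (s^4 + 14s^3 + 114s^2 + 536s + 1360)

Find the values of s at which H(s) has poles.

s = -5 + 3j, -5 - 3j, -2 + 6j, -2 - 6j

The poles are the roots of the denominator s^4 + 14s^3 + 114s^2 + 536s + 1360 = 0.
No real roots exist; factor into two real quadratics: (s^2 + 10s + 34)(s^2 + 4s + 40) = 0.
Each quadratic gives a conjugate pair via the quadratic formula.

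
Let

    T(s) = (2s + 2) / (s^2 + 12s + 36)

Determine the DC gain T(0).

Set s = 0: T(0) = (2) / (36) = 1/18.

T(0) = 1/18 ≈ 0.05556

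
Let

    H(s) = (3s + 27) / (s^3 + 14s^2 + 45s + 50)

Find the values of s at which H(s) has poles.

The poles are the roots of the denominator s^3 + 14s^2 + 45s + 50 = 0.
Trying s = -10: the polynomial evaluates to 0, so (s + 10) is a factor.
Dividing out leaves s^2 + 4s + 5 = 0.
The quadratic formula then gives s = -2 ± 1j.

s = -10, -2 ± j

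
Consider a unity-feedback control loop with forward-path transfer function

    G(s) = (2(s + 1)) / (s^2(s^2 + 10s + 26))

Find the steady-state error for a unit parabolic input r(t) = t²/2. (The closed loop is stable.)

e_ss = 13

G(s) has 2 poles at the origin.
This is a Type 2 system. Ka = lim_{s→0} s^2·G(s) = 2/26 = 1/13.
e_ss = 1/Ka = 1/(1/13) = 13.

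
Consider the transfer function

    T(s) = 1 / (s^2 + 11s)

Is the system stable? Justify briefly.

marginally stable

The denominator s^2 + 11s factors as s(s + 11), giving poles at s = 0, -11.
Since the simple pole(s) at s = 0 lie on the jω-axis with none in the right half-plane, the system is marginally stable.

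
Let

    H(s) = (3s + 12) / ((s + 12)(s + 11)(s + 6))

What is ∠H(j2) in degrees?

∠H(j2) ≈ -11.64°

At s = j2: numerator = 12 + j6, denominator = 676 + j532.
∠H = ∠num − ∠den = 26.565° − (38.202°) = -11.64°.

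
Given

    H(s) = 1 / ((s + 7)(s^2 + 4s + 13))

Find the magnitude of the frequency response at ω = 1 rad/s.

|H(j1)| ≈ 0.01118

Substitute s = j1: numerator = 1, denominator = 80 + j40.
|H(j1)| = |1| / |80 + j40| = 1 / 89.443 ≈ 0.01118.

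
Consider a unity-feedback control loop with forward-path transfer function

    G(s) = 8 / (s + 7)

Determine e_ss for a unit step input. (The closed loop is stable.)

e_ss = 0.4667

G(s) has no poles at the origin.
This is a Type 0 system. Kp = lim_{s→0} G(s) = 8/7.
e_ss = 1/(1 + Kp) = 1/(1 + 8/7) = 7/15 ≈ 0.4667.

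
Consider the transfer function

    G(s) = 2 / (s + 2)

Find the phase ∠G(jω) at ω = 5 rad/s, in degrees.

∠G(j5) ≈ -68.20°

At s = j5: numerator = 2, denominator = 2 + j5.
∠G = ∠num − ∠den = 0° − (68.199°) = -68.20°.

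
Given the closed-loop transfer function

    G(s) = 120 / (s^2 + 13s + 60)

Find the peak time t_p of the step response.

Comparing s^2 + 13s + 60 to s^2 + 2ζωₙs + ωₙ²: ωₙ = √60 ≈ 7.746 rad/s and ζ = 13/(2·√60) ≈ 0.8391.
ζωₙ = 13/2 = 6.5, so ω_d = ωₙ√(1−ζ²) = √(ωₙ² − (ζωₙ)²) = √(60 − 6.5²) = √17.75 ≈ 4.213 rad/s.
t_p = π/ω_d = π/4.213 ≈ 0.7457 s.

t_p ≈ 0.7457 s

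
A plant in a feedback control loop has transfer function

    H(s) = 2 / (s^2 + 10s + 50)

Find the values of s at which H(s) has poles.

The poles are the roots of the denominator s^2 + 10s + 50 = 0.
Using the quadratic formula: s = (-10 ± √(-100))/2 = -5 ± 5j.

s = -5 + 5j, -5 - 5j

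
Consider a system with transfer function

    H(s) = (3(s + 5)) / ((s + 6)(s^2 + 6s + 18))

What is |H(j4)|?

|H(j4)| ≈ 0.1106

Substitute s = j4: numerator = 15 + j12, denominator = -84 + j152.
|H(j4)| = |15 + j12| / |-84 + j152| = 19.209 / 173.67 ≈ 0.1106.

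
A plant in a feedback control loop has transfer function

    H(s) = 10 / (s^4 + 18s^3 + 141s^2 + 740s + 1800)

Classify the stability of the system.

stable

The denominator s^4 + 18s^3 + 141s^2 + 740s + 1800 factors as (s^2 + 4s + 40)(s + 5)(s + 9), giving poles at s = -2 + 6j, -2 - 6j, -5, -9.
Since all poles lie strictly in the left half-plane, the system is stable.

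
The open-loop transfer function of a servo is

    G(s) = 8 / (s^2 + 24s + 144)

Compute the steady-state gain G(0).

Set s = 0: G(0) = (8) / (144) = 1/18.

G(0) = 1/18 ≈ 0.05556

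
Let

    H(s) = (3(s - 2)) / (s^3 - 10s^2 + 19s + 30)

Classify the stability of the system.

unstable

The denominator s^3 - 10s^2 + 19s + 30 factors as (s - 5)(s + 1)(s - 6), giving poles at s = 5, -1, 6.
Since the pole(s) at s = 5, 6 lie in the right half-plane, the system is unstable.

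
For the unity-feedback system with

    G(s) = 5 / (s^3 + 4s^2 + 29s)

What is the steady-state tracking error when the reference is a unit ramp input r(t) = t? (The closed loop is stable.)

G(s) has one pole at the origin.
This is a Type 1 system. Kv = lim_{s→0} s·G(s) = 5/29.
e_ss = 1/Kv = 1/(5/29) = 29/5 ≈ 5.800.

e_ss = 5.800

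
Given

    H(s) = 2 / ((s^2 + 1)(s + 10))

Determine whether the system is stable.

marginally stable

The poles can be read from the denominator factors: s = j, -j, -10.
Since the simple pole(s) at s = ±j lie on the jω-axis with none in the right half-plane, the system is marginally stable.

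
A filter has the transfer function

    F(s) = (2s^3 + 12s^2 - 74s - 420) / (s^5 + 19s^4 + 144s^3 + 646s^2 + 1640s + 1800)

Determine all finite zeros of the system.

Set the numerator to zero: 2s^3 + 12s^2 - 74s - 420 = 0, i.e. 2·(s^3 + 6s^2 - 37s - 210) = 0.
Factoring: (s + 7)(s + 5)(s - 6) = 0.

s = -7, -5, 6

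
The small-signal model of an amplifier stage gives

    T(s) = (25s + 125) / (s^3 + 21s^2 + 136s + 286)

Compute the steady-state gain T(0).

Set s = 0: T(0) = (125) / (286) = 125/286.

T(0) = 125/286 ≈ 0.4371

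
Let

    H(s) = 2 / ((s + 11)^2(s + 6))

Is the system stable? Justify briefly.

stable

The poles can be read from the denominator factors: s = -11, -6, -11.
Since all poles lie strictly in the left half-plane, the system is stable.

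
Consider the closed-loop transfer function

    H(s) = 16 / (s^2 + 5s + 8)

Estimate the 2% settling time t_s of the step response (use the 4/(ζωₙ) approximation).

t_s ≈ 1.600 s

Comparing s^2 + 5s + 8 to s^2 + 2ζωₙs + ωₙ²: ωₙ = √8 ≈ 2.828 rad/s and ζ = 5/(2·√8) ≈ 0.8839.
ζωₙ = 5/2 = 2.5, so t_s ≈ 4/(ζωₙ) = 4/2.5 = 1.600 s.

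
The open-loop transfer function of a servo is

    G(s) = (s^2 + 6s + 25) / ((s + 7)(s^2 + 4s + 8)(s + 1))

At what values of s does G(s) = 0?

s = -3 ± 4j

Set the numerator to zero: s^2 + 6s + 25 = 0.
Factoring: (s^2 + 6s + 25) = 0.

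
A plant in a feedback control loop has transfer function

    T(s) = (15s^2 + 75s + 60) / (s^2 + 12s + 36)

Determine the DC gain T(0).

T(0) = 5/3 ≈ 1.667

Set s = 0: T(0) = (60) / (36) = 5/3.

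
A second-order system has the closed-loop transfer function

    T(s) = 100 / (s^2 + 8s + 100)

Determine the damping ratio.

Compare the denominator to the standard form s^2 + 2ζωₙs + ωₙ².
ωₙ² = 100, so ωₙ = 10 rad/s.
2ζωₙ = 8, so ζ = 8/(2·10) = 0.4.
With ζ = 0.4 the response is underdamped.

ζ = 0.4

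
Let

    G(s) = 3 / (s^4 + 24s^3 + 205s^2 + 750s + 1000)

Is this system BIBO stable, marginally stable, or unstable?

The denominator s^4 + 24s^3 + 205s^2 + 750s + 1000 factors as (s + 10)(s + 4)(s + 5)^2, giving poles at s = -10, -4, -5, -5.
Since all poles lie strictly in the left half-plane, the system is stable.

stable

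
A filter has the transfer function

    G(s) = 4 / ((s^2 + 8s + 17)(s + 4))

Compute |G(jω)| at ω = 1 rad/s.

Substitute s = j1: numerator = 4, denominator = 56 + j48.
|G(j1)| = |4| / |56 + j48| = 4 / 73.756 ≈ 0.05423.

|G(j1)| ≈ 0.05423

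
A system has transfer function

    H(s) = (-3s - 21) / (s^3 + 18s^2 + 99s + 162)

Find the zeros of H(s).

Set the numerator to zero: -3s - 21 = 0, i.e. -3·(s + 7) = 0.
So s = -7.

s = -7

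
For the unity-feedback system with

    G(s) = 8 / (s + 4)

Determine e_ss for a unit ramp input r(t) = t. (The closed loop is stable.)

G(s) has no poles at the origin.
This is a Type 0 system; Kv = lim_{s→0} s·G(s) = 0, so the steady-state error for a ramp input is infinite.

e_ss = ∞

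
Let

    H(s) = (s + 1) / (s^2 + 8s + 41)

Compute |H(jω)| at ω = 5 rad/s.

|H(j5)| ≈ 0.1184

Substitute s = j5: numerator = 1 + j5, denominator = 16 + j40.
|H(j5)| = |1 + j5| / |16 + j40| = 5.0990 / 43.081 ≈ 0.1184.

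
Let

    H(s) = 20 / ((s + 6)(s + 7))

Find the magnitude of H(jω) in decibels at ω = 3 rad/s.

|H(j3)|_dB ≈ -8.15 dB

Substitute s = j3: numerator = 20, denominator = 33 + j39.
|H(j3)| = |20| / |33 + j39| = 20 / 51.088 ≈ 0.3915.
In decibels: 20·log₁₀(0.3915) ≈ -8.15 dB.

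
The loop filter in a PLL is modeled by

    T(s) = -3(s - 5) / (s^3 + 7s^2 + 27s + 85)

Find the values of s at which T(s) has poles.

The poles are the roots of the denominator s^3 + 7s^2 + 27s + 85 = 0.
Trying s = -5: the polynomial evaluates to 0, so (s + 5) is a factor.
Dividing out leaves s^2 + 2s + 17 = 0.
The quadratic formula then gives s = -1 ± 4j.

s = -1 + 4j, -1 - 4j, -5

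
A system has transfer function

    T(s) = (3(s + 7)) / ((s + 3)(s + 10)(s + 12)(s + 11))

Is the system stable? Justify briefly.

The poles can be read from the denominator factors: s = -3, -10, -12, -11.
Since all poles lie strictly in the left half-plane, the system is stable.

stable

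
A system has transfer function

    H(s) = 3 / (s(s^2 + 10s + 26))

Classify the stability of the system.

The poles can be read from the denominator factors: s = 0, -5 + j, -5 - j.
Since the simple pole(s) at s = 0 lie on the jω-axis with none in the right half-plane, the system is marginally stable.

marginally stable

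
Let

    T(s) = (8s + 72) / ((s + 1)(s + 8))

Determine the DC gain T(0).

Set s = 0: T(0) = (72) / (8) = 9.

T(0) = 9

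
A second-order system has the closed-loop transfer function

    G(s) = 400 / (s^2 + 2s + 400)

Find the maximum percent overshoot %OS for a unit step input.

Comparing s^2 + 2s + 400 to s^2 + 2ζωₙs + ωₙ²: ωₙ = 20 rad/s and ζ = 2/(2·20) = 0.05.
%OS = 100·exp(−πζ/√(1−ζ²)) = 100·exp(−π·0.05/√(1−0.05²)) ≈ 85.4%.

%OS ≈ 85.4%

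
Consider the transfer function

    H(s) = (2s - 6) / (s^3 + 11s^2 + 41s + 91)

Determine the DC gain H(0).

Set s = 0: H(0) = (-6) / (91) = -6/91.

H(0) = -6/91 ≈ -0.06593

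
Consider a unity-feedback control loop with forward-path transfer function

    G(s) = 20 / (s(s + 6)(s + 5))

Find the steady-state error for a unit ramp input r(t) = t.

e_ss = 1.500

G(s) has one pole at the origin.
This is a Type 1 system. Kv = lim_{s→0} s·G(s) = 20/30 = 2/3.
e_ss = 1/Kv = 1/(2/3) = 3/2 ≈ 1.500.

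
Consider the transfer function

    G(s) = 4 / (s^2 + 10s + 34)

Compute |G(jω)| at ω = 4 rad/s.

Substitute s = j4: numerator = 4, denominator = 18 + j40.
|G(j4)| = |4| / |18 + j40| = 4 / 43.863 ≈ 0.09119.

|G(j4)| ≈ 0.09119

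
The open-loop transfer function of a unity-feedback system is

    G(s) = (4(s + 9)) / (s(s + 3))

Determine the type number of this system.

The denominator has 1 factor of s at the origin (free integrator), so this is a Type 1 system.

Type 1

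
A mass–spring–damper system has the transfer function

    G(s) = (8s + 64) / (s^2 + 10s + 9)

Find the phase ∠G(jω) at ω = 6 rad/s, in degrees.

∠G(j6) ≈ -77.36°

At s = j6: numerator = 64 + j48, denominator = -27 + j60.
∠G = ∠num − ∠den = 36.870° − (114.23°) = -77.36°.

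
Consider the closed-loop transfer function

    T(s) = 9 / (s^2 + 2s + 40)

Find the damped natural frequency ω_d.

Comparing s^2 + 2s + 40 to s^2 + 2ζωₙs + ωₙ²: ωₙ = √40 ≈ 6.325 rad/s and ζ = 2/(2·√40) ≈ 0.1581.
ζωₙ = 2/2 = 1, so ω_d = ωₙ√(1−ζ²) = √(ωₙ² − (ζωₙ)²) = √(40 − 1²) = √39 ≈ 6.245 rad/s.

ω_d ≈ 6.245 rad/s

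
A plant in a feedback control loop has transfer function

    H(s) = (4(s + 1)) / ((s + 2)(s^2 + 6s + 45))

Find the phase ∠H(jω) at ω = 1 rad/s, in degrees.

∠H(j1) ≈ 10.67°

At s = j1: numerator = 4 + j4, denominator = 82 + j56.
∠H = ∠num − ∠den = 45° − (34.330°) = 10.67°.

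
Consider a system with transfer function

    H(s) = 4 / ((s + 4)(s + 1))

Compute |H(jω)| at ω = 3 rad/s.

|H(j3)| ≈ 0.2530

Substitute s = j3: numerator = 4, denominator = -5 + j15.
|H(j3)| = |4| / |-5 + j15| = 4 / 15.811 ≈ 0.2530.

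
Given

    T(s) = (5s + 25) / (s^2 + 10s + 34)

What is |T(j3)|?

|T(j3)| ≈ 0.7466

Substitute s = j3: numerator = 25 + j15, denominator = 25 + j30.
|T(j3)| = |25 + j15| / |25 + j30| = 29.155 / 39.051 ≈ 0.7466.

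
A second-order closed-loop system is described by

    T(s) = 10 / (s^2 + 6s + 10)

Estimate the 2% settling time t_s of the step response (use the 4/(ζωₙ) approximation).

t_s ≈ 1.333 s

Comparing s^2 + 6s + 10 to s^2 + 2ζωₙs + ωₙ²: ωₙ = √10 ≈ 3.162 rad/s and ζ = 6/(2·√10) ≈ 0.9487.
ζωₙ = 6/2 = 3, so t_s ≈ 4/(ζωₙ) = 4/3 ≈ 1.333 s.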